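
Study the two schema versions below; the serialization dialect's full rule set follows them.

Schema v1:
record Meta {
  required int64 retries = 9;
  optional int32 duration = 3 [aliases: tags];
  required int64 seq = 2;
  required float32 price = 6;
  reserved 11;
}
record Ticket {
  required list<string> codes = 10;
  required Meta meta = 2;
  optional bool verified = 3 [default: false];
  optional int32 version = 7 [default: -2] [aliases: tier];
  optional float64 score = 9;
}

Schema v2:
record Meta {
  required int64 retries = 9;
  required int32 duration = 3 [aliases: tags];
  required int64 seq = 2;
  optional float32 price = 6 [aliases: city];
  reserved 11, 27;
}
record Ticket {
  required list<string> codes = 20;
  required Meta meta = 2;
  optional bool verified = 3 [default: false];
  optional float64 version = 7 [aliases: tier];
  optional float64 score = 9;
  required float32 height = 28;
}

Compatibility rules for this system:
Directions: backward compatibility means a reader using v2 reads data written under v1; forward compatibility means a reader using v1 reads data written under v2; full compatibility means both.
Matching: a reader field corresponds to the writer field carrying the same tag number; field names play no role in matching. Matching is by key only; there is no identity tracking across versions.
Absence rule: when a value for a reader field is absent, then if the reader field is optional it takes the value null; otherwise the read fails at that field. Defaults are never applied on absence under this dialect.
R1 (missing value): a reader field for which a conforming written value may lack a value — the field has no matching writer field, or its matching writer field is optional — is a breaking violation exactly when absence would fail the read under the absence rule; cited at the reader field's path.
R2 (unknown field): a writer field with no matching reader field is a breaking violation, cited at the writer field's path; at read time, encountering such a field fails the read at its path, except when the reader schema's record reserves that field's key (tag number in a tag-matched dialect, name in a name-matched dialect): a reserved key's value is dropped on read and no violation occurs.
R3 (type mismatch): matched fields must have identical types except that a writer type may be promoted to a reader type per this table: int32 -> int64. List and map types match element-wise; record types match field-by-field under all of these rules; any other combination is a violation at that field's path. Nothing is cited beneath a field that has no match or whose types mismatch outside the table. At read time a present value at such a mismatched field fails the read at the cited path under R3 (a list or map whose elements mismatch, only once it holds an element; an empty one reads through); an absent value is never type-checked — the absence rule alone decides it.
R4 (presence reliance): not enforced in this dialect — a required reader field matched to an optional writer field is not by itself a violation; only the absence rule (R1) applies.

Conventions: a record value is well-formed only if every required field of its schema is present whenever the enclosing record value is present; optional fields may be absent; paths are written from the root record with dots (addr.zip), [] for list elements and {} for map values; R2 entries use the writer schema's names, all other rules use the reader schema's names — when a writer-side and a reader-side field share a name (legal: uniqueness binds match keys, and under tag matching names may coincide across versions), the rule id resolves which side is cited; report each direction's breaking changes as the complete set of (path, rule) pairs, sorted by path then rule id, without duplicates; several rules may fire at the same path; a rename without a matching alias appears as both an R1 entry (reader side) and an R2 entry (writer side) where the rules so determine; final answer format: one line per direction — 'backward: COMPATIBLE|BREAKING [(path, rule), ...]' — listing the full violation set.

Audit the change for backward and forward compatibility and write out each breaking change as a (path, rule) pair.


in Ticket below, arrows point writer -> reader
backward on Ticket — v2 reading data written by v1:
  no writer field matches reader codes
  writer required, Meta -> Meta: reader meta maps from writer meta
  writer optional, bool -> bool: reader verified maps from writer verified
  writer optional, int32 -> float64: reader version maps from writer version
  writer optional, float64 -> float64: reader score maps from writer score
  no writer field matches reader height
  writer field codes has no reader counterpart
  writer required, int64 -> int64: reader meta.retries maps from writer meta.retries
  writer optional, int32 -> int32: reader meta.duration maps from writer meta.duration
  writer required, int64 -> int64: reader meta.seq maps from writer meta.seq
  writer required, float32 -> float32: reader meta.price maps from writer meta.price
  breaking: (codes, R1)
  breaking: (codes, R2)
  breaking: (height, R1)
  breaking: (meta.duration, R1)
  breaking: (version, R3)
  => backward verdict for Ticket: BREAKING, 5 violation(s)
forward on Ticket — v1 reading data written by v2:
  no writer field matches reader codes
  writer required, Meta -> Meta: reader meta maps from writer meta
  writer optional, bool -> bool: reader verified maps from writer verified
  writer optional, float64 -> int32: reader version maps from writer version
  writer optional, float64 -> float64: reader score maps from writer score
  writer field codes has no reader counterpart
  writer field height has no reader counterpart
  writer required, int64 -> int64: reader meta.retries maps from writer meta.retries
  writer required, int32 -> int32: reader meta.duration maps from writer meta.duration
  writer required, int64 -> int64: reader meta.seq maps from writer meta.seq
  writer optional, float32 -> float32: reader meta.price maps from writer meta.price
  breaking: (codes, R1)
  breaking: (codes, R2)
  breaking: (height, R2)
  breaking: (meta.price, R1)
  breaking: (version, R3)
  => forward verdict for Ticket: BREAKING, 5 violation(s)

backward: BREAKING [(codes, R1), (codes, R2), (height, R1), (meta.duration, R1), (version, R3)]; forward: BREAKING [(codes, R1), (codes, R2), (height, R2), (meta.price, R1), (version, R3)]


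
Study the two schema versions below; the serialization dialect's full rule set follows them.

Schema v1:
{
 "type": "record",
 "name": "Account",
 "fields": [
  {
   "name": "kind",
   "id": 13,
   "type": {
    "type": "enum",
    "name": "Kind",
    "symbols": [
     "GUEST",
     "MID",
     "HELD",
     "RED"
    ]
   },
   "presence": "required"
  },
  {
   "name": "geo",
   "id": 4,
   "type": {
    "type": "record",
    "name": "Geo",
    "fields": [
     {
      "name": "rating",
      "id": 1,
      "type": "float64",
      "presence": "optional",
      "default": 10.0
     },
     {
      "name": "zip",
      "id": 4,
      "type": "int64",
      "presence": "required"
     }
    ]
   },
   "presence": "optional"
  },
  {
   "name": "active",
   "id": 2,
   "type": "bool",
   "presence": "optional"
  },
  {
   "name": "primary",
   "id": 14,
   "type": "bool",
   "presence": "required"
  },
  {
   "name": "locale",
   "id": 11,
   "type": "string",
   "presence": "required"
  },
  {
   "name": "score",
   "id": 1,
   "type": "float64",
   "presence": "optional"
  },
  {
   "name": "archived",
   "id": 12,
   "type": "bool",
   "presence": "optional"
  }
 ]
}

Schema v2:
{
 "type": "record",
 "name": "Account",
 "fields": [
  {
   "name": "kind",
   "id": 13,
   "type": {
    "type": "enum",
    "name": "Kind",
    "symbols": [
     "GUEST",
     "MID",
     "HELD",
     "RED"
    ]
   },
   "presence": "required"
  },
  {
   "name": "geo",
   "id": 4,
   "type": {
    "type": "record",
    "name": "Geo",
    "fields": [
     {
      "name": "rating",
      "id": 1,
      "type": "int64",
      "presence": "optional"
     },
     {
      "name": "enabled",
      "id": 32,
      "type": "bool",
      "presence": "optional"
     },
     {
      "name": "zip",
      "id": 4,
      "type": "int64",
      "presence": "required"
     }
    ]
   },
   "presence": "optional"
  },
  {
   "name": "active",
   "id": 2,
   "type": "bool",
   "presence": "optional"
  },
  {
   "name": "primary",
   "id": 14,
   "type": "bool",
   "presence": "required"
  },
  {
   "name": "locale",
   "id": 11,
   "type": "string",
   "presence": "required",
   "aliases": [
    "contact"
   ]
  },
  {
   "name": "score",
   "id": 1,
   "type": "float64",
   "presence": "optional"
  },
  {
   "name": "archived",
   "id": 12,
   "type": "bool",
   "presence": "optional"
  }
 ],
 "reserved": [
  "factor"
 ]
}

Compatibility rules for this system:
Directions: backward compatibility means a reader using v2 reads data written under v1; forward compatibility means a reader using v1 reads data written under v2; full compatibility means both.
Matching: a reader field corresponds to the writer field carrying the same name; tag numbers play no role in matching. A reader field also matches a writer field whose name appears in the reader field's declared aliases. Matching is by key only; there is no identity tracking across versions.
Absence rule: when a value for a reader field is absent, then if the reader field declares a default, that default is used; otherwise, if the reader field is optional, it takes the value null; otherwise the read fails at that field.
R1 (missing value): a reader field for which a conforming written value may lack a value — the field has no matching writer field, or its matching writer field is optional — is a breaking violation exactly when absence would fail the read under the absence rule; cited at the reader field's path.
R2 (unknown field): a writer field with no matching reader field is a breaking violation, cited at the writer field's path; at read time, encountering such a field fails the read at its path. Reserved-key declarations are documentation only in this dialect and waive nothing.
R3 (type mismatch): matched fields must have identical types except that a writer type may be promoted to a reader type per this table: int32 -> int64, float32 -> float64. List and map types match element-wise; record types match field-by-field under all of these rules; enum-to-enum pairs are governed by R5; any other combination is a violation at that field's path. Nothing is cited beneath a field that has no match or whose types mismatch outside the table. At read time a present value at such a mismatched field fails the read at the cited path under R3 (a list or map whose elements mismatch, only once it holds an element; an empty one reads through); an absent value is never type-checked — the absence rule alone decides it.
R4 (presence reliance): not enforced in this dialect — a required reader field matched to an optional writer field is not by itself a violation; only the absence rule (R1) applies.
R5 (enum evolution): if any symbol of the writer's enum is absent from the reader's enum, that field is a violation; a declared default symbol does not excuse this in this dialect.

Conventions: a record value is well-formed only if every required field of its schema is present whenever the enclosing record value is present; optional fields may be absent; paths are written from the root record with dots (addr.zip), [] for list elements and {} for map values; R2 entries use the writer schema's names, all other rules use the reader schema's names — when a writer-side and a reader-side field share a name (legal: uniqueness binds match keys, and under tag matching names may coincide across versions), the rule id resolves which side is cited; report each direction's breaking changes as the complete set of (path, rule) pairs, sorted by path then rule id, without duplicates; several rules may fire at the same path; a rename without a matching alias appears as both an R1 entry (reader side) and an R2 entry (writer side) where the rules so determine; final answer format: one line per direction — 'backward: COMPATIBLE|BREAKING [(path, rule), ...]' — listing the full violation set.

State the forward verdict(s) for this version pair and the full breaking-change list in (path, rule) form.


arrows below run writer -> reader for Account
forward pass over Account, reader schema v1, writer schema v2:
  kind <- kind (Kind -> Kind, writer required)
  geo <- geo (Geo -> Geo, writer optional)
  active <- active (bool -> bool, writer optional)
  primary <- primary (bool -> bool, writer required)
  locale <- locale (string -> string, writer required)
  score <- score (float64 -> float64, writer optional)
  archived <- archived (bool -> bool, writer optional)
  geo.rating <- geo.rating (int64 -> float64, writer optional)
  geo.zip <- geo.zip (int64 -> int64, writer required)
  geo.enabled (writer side), unknown to reader
  rule R2 violated at geo.enabled
  rule R3 violated at geo.rating
  => forward: BREAKING (2)

forward: BREAKING [(geo.enabled, R2), (geo.rating, R3)]


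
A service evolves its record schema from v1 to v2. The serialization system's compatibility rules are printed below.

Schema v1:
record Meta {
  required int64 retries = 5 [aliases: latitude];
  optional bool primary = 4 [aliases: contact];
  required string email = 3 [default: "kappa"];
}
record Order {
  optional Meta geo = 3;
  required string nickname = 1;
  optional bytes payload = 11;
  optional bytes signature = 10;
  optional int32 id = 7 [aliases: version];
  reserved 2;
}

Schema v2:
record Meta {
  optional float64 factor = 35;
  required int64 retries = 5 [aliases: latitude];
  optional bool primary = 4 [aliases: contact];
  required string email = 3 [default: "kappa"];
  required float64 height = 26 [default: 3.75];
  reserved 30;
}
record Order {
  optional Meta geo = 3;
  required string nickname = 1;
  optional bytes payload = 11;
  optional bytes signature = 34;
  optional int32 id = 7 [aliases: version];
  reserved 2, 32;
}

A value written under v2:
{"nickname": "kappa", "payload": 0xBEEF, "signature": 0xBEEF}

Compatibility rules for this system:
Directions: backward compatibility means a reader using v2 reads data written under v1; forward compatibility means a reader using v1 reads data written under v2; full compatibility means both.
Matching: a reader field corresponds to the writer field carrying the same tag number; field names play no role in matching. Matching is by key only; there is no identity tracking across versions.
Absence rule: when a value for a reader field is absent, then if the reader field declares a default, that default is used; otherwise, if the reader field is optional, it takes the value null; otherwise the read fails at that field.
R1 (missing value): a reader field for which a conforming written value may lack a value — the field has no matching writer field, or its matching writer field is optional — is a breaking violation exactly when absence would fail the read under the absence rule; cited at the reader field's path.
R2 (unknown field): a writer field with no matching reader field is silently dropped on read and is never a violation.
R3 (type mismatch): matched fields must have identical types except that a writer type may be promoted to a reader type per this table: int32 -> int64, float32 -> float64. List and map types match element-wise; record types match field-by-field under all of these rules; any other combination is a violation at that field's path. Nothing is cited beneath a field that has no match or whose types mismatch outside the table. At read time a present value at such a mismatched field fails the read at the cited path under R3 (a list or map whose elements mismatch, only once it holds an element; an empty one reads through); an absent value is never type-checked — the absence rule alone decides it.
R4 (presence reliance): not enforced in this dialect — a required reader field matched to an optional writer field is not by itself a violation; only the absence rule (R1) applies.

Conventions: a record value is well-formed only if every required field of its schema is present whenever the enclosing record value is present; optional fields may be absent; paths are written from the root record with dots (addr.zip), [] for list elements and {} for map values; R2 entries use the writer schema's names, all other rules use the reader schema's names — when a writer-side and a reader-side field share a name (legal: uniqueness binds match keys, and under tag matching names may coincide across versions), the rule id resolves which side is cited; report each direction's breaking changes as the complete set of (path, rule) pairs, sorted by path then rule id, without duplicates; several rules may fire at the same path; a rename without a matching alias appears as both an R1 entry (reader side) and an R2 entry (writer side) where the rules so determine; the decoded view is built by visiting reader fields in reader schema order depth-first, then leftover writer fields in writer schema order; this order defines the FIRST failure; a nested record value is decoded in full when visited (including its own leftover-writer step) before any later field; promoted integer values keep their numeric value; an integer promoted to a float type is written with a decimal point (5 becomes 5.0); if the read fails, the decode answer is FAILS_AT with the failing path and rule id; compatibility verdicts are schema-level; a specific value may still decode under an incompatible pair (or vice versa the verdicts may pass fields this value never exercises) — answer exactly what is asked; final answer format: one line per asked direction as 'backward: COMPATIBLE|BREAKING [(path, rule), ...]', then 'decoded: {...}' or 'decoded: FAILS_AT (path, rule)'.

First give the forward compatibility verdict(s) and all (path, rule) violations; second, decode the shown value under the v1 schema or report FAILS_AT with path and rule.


each type pair in Order: writer, then reader
checking forward for Order: reader v1 against writer v2:
  geo: paired with writer geo (Meta -> Meta; writer optional)
  nickname: paired with writer nickname (string -> string; writer required)
  payload: paired with writer payload (bytes -> bytes; writer optional)
  signature has no writer counterpart
  id: paired with writer id (int32 -> int32; writer optional)
  writer signature: unknown to reader
  geo.retries: paired with writer geo.retries (int64 -> int64; writer required)
  geo.primary: paired with writer geo.primary (bool -> bool; writer optional)
  geo.email: paired with writer geo.email (string -> string; writer required)
  writer geo.factor: unknown to reader
  writer geo.height: unknown to reader
  => no violations; forward on Order: COMPATIBLE
migrating the Order value to v1:
  geo := null (not supplied -> null)
  nickname := "kappa"
  payload := 0xBEEF
  signature := null (not supplied -> null)
  id := null (not supplied -> null)
  writer signature: unmatched, discarded
  => decoded: {"geo": null, "nickname": "kappa", "payload": 0xBEEF, "signature": null, "id": null}
the other Order changes do not affect what is asked:
  added field height to record Meta: required float64, tag 26, default 3.75 (in v2 it sits last) -> inert for the asked Order verdict: nothing fires
  added field factor to record Meta: optional float64, tag 35 (in v2 it sits immediately before retries) -> inert for the asked Order verdict: nothing fires

forward: COMPATIBLE []; decoded: {"geo": null, "nickname": "kappa", "payload": 0xBEEF, "signature": null, "id": null}


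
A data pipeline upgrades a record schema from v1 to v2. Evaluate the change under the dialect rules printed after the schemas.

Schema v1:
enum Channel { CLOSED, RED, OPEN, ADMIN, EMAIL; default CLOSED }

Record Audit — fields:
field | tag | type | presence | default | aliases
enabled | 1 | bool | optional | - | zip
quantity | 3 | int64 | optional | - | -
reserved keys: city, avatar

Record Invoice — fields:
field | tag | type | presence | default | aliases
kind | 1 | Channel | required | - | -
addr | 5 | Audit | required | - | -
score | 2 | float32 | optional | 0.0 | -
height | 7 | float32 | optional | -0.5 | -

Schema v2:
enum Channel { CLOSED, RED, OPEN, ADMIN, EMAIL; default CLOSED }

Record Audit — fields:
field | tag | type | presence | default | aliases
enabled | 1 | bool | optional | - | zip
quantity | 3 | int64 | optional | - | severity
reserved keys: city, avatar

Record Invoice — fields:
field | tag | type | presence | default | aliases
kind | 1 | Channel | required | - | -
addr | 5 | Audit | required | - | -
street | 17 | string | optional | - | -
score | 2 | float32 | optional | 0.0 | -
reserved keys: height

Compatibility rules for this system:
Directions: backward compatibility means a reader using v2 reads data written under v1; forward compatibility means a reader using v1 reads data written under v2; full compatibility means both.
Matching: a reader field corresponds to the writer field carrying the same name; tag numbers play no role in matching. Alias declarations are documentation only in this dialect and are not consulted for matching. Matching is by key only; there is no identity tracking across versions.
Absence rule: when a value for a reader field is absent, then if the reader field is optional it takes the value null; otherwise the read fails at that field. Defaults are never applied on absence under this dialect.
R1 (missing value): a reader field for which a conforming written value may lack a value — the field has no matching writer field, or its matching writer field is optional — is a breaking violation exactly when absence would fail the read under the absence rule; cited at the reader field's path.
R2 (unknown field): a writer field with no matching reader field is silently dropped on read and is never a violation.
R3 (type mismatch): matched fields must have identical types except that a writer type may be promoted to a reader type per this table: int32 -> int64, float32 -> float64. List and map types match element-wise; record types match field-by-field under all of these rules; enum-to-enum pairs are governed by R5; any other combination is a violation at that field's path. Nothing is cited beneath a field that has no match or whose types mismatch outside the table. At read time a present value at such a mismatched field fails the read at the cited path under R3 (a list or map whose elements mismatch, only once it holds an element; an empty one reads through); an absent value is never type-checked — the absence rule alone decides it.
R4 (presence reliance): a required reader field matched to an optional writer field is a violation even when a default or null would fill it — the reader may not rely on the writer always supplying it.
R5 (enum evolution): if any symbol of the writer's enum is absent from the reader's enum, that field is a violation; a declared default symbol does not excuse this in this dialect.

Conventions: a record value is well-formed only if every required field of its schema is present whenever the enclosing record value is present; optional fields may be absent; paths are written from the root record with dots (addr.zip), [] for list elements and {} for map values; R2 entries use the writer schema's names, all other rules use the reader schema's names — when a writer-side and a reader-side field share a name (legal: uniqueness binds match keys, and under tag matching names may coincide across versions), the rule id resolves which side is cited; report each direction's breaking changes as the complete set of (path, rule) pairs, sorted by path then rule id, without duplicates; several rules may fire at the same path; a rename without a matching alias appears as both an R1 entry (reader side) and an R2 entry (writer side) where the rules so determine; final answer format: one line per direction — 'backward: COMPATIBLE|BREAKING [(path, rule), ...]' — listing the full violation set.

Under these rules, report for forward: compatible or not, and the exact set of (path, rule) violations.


forward: COMPATIBLE []

the writer's type comes first in each Invoice pair
forward on Invoice — v1 reading data written by v2:
  kind <- kind (Channel -> Channel, writer required)
  addr <- addr (Audit -> Audit, writer required)
  score <- score (float32 -> float32, writer optional)
  no writer field matches reader height
  street (writer side), unknown to reader
  addr.enabled <- addr.enabled (bool -> bool, writer optional)
  addr.quantity <- addr.quantity (int64 -> int64, writer optional)
  nothing fires on Invoice: forward is COMPATIBLE
remaining Invoice differences; none change what is asked:
  added field street to record Invoice: optional string, tag 17 (in v2 it sits immediately before score) -> fires no rule on Invoice, leaving the asked answer as it is
  removed field height from record Invoice (its key "height" joins the reserved list) -> fires no rule on Invoice, leaving the asked answer as it is


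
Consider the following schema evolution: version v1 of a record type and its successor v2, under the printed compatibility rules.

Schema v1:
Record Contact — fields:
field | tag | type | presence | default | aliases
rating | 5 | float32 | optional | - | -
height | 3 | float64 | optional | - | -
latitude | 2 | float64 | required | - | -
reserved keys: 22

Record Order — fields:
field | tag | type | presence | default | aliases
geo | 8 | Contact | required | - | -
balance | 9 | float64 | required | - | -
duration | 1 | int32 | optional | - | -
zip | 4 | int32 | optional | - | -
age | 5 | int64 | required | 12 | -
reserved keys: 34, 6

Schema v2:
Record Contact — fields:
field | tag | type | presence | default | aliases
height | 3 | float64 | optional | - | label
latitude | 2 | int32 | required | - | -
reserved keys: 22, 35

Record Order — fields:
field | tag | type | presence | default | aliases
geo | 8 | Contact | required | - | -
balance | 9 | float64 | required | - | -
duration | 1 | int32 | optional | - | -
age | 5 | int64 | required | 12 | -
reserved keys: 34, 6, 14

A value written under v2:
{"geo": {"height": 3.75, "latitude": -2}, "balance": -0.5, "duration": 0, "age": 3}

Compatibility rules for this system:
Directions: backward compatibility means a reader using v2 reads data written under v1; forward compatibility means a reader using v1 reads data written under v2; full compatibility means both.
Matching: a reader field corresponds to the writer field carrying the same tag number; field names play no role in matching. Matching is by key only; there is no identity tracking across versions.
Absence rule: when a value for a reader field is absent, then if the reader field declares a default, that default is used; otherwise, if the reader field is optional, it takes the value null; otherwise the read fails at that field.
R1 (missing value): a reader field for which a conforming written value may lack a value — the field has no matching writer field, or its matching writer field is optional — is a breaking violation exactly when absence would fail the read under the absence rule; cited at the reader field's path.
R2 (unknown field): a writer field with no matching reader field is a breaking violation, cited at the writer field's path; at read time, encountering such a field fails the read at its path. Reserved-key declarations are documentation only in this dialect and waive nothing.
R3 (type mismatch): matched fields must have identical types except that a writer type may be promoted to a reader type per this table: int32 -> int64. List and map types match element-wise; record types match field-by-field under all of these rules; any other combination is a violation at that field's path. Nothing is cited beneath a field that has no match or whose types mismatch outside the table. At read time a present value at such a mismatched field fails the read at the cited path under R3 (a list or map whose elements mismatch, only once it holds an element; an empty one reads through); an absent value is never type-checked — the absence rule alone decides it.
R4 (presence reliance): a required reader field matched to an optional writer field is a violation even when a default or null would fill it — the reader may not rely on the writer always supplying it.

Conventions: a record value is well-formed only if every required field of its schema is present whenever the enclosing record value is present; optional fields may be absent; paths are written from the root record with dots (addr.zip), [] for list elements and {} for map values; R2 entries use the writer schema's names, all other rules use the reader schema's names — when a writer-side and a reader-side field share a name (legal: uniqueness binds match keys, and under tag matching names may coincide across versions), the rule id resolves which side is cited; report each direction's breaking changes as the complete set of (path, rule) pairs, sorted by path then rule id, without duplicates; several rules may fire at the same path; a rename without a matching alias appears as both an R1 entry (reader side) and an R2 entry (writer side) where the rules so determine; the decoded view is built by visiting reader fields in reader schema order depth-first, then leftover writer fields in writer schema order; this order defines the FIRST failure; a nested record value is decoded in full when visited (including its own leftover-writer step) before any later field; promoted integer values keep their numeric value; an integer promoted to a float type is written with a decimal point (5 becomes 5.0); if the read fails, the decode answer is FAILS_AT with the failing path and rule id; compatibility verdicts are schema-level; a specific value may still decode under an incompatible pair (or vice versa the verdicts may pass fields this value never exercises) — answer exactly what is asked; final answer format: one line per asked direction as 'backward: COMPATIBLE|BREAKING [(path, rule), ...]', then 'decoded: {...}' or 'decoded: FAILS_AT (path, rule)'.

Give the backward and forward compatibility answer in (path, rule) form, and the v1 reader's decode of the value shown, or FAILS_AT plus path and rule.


backward: BREAKING [(geo.latitude, R3), (geo.rating, R2), (zip, R2)]; forward: BREAKING [(geo.latitude, R3)]; decoded: FAILS_AT (geo.latitude, R3)

the writer's type comes first in each Order pair
backward pass over Order, reader schema v2, writer schema v1:
  Contact -> Contact, writer required: geo aligns to geo
  float64 -> float64, writer required: balance aligns to balance
  int32 -> int32, writer optional: duration aligns to duration
  int64 -> int64, writer required: age aligns to age
  leftover writer field: zip
  float64 -> float64, writer optional: geo.height aligns to geo.height
  float64 -> int32, writer required: geo.latitude aligns to geo.latitude
  leftover writer field: geo.rating
  violation R3 at geo.latitude
  violation R2 at geo.rating
  violation R2 at zip
  backward on Order therefore BREAKING (3)
forward pass over Order, reader schema v1, writer schema v2:
  Contact -> Contact, writer required: geo aligns to geo
  float64 -> float64, writer required: balance aligns to balance
  int32 -> int32, writer optional: duration aligns to duration
  zip: no writer match
  int64 -> int64, writer required: age aligns to age
  geo.rating: no writer match
  float64 -> float64, writer optional: geo.height aligns to geo.height
  int32 -> float64, writer required: geo.latitude aligns to geo.latitude
  violation R3 at geo.latitude
  forward on Order therefore BREAKING (1)
decoding the Order value with the v1 reader:
  geo.rating := null (not supplied -> null)
  geo.height := 3.75
  read fails at geo.latitude under R3
  => FAILS_AT (geo.latitude, R3)


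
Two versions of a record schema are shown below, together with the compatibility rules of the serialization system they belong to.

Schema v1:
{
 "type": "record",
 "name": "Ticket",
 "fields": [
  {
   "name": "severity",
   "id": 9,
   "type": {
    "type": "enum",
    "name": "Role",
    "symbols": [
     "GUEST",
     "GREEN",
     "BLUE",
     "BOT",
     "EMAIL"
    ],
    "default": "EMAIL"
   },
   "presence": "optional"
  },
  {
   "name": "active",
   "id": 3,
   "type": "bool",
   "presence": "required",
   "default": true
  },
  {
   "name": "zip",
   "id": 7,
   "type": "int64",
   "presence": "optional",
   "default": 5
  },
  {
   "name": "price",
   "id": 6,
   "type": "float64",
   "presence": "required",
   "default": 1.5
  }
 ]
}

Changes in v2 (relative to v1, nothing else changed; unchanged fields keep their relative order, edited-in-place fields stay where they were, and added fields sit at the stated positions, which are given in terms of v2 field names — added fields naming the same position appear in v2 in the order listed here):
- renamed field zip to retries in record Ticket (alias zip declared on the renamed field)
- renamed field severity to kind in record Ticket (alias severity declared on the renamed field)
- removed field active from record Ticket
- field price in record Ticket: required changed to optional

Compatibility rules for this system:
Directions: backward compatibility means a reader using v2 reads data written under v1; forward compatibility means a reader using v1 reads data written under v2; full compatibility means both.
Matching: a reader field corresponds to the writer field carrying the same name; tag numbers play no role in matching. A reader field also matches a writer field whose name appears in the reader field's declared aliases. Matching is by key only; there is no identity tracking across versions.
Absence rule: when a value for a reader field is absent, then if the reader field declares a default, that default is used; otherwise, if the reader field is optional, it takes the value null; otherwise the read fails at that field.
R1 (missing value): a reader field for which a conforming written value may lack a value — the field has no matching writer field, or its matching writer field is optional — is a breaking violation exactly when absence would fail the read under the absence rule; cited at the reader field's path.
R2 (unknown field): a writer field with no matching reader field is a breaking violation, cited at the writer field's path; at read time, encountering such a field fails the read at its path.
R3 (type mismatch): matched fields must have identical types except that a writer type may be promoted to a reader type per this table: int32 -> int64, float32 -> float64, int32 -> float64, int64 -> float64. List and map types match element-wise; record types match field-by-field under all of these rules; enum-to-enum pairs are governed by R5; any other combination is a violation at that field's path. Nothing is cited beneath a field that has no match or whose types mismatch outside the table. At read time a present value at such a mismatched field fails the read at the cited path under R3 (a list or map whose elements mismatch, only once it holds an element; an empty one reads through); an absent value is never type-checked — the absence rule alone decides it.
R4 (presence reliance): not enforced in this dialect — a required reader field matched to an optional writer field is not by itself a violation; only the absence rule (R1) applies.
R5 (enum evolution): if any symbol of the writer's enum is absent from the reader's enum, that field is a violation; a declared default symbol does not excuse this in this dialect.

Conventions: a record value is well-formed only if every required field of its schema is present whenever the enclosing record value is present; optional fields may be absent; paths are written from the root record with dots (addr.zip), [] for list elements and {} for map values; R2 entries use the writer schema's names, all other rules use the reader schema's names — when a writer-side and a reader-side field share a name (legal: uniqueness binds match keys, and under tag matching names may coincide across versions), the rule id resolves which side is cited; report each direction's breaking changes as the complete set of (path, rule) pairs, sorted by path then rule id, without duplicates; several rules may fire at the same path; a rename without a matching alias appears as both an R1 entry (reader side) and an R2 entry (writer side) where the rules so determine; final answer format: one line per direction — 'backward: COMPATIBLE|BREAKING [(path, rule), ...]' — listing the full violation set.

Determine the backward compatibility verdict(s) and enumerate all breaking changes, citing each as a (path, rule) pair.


backward: BREAKING [(active, R2)]

each type pair in Ticket: writer, then reader
backward for Ticket (reader v2, writer v1):
  writer optional, Role -> Role: reader kind maps from writer severity
  writer optional, int64 -> int64: reader retries maps from writer zip
  writer required, float64 -> float64: reader price maps from writer price
  active (writer side), unknown to reader
  R2 fires at active
  backward on Ticket therefore BREAKING (1)
checking off the Ticket differences that do not matter here:
  renamed field zip to retries in record Ticket (alias zip declared on the renamed field) -> fires only in the forward direction of Ticket, which is not asked here
  renamed field severity to kind in record Ticket (alias severity declared on the renamed field) -> fires only in the forward direction of Ticket, which is not asked here
  field price in record Ticket: required changed to optional -> inert for the asked Ticket verdict: nothing fires


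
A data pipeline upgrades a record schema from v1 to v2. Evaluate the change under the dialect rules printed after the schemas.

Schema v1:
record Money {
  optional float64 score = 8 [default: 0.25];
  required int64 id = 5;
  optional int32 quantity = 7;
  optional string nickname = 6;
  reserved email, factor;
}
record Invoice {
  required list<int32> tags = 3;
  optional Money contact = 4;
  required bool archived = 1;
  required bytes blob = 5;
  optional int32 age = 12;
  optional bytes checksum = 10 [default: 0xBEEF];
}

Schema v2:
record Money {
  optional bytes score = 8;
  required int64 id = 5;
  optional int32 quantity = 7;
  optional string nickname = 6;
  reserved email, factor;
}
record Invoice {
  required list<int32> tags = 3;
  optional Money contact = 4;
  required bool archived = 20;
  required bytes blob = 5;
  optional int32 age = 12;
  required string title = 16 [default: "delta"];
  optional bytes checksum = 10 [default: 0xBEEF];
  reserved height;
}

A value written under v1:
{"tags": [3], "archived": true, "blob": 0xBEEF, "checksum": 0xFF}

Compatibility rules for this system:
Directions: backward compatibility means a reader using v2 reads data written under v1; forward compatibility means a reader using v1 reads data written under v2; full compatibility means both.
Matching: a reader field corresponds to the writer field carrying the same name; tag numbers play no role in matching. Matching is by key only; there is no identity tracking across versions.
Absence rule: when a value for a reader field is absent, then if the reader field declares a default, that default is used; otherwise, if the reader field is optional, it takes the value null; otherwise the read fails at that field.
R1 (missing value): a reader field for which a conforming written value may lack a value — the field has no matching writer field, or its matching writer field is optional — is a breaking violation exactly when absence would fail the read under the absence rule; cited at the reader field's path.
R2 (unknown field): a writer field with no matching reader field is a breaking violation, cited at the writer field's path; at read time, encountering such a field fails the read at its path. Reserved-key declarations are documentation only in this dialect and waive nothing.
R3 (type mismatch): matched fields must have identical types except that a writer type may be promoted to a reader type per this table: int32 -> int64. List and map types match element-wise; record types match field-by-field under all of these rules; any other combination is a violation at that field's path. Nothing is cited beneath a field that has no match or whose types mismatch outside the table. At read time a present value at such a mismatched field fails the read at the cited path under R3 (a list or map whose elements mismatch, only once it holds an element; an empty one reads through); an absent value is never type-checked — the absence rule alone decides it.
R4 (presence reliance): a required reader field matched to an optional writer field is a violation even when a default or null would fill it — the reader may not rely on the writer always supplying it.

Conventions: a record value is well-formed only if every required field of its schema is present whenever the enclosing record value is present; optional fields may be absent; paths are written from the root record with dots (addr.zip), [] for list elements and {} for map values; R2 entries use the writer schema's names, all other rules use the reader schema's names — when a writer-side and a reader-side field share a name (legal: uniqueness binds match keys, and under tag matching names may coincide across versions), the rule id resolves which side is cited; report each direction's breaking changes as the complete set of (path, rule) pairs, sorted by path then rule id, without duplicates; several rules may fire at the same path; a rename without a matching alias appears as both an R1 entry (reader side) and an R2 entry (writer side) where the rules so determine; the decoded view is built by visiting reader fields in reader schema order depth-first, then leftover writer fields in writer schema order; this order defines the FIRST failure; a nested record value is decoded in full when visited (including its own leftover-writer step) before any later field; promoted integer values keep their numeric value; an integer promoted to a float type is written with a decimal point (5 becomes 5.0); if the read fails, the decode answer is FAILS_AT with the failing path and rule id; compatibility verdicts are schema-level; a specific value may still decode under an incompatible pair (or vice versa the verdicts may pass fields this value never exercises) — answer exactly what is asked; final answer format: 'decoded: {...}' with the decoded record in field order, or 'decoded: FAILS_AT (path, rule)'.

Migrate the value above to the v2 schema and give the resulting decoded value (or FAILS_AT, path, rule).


arrows below run writer -> reader for Invoice
decode walk for Invoice under reader schema v2:
  tags := [3]
  contact := null (missing; optional => null)
  archived := true
  blob := 0xBEEF
  age := null (missing; optional => null)
  title := "delta" (missing; default applied)
  checksum := 0xFF
  => decoded: {"tags": [3], "contact": null, "archived": true, "blob": 0xBEEF, "age": null, "title": "delta", "checksum": 0xFF}
diffs on Invoice not affecting the asked answer:
  field score in record Money: type float64 changed to bytes (its default is dropped) -> shifts the Invoice verdicts, not this decode
  field archived in record Invoice: tag 1 changed to 20 -> triggers nothing under the printed rules; the Invoice answer is the same either way

decoded: {"tags": [3], "contact": null, "archived": true, "blob": 0xBEEF, "age": null, "title": "delta", "checksum": 0xFF}
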